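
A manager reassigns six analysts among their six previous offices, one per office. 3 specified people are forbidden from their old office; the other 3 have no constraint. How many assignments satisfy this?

426

Inclusion-exclusion on the 3 forbidden self-matches:
Σ_{j=0}^{3} (-1)^j C(3,j)(6-j)!
= C(3,0)·6! - C(3,1)·5! + C(3,2)·4! - C(3,3)·3!
= 720 - 360 + 72 - 6
= 426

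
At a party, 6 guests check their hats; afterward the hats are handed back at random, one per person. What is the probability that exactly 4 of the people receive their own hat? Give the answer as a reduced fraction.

Favorable outcomes: C(6,4)·!2 = 15·1 = 15.
Total outcomes: 6! = 720.
Probability = 15/720 = 1/48.

1/48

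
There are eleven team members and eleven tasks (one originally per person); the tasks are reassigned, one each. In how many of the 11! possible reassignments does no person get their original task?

14684570

The subfactorial !11 = [11!/e] (nearest integer).
11! = 39916800, and 39916800/e ≈ 14684570.08, so !11 = 14684570.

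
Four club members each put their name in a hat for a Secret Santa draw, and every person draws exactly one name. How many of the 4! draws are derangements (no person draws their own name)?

9

The number of derangements of 4 is !4 = Σ_{k=0}^{4} (-1)^k·4!/k!
= 4! - 4!/1! + 4!/2! - 4!/3! + 4!/4!
= 24 - 24 + 12 - 4 + 1
= 9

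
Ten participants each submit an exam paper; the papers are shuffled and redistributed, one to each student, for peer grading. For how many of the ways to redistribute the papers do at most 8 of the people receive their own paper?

Sum C(10,i)·!(10-i) for i = 0..8:
  i=0: C(10,0)·!10 = 1·1334961 = 1334961
  i=1: C(10,1)·!9 = 10·133496 = 1334960
  i=2: C(10,2)·!8 = 45·14833 = 667485
  i=3: C(10,3)·!7 = 120·1854 = 222480
  i=4: C(10,4)·!6 = 210·265 = 55650
  i=5: C(10,5)·!5 = 252·44 = 11088
  i=6: C(10,6)·!4 = 210·9 = 1890
  i=7: C(10,7)·!3 = 120·2 = 240
  i=8: C(10,8)·!2 = 45·1 = 45
Total = 3628799.

3628799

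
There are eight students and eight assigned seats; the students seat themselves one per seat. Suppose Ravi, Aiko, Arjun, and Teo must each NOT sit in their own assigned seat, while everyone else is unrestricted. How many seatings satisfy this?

24024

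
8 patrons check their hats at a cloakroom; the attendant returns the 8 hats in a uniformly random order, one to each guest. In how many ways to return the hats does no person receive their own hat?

14833

!8 is the nearest integer to 8!/e.
8! = 40320, and 40320/e ≈ 14832.90, so !8 = 14833.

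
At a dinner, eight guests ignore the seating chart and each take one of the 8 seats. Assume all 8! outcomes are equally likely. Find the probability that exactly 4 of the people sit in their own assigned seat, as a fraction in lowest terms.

1/64

Favorable outcomes: C(8,4)·!4 = 70·9 = 630.
Total outcomes: 8! = 40320.
Probability = 630/40320 = 1/64.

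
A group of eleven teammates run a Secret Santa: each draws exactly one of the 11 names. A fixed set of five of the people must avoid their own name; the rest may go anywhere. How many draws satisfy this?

Inclusion-exclusion on the 5 forbidden self-matches:
Σ_{j=0}^{5} (-1)^j C(5,j)(11-j)!
= C(5,0)·11! - C(5,1)·10! + C(5,2)·9! - C(5,3)·8! + C(5,4)·7! - C(5,5)·6!
= 39916800 - 18144000 + 3628800 - 403200 + 25200 - 720
= 25022880

25022880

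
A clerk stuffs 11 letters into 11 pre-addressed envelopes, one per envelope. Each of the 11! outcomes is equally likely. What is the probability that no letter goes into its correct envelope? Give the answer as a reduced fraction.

Favorable outcomes: !11 = 14684570.
Total outcomes: 11! = 39916800.
Probability = 14684570/39916800 = 1468457/3991680.

1468457/3991680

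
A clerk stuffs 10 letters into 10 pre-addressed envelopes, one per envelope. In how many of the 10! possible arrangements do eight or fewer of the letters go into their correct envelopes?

Sum C(10,i)·!(10-i) for i = 0..8:
  i=0: C(10,0)·!10 = 1·1334961 = 1334961
  i=1: C(10,1)·!9 = 10·133496 = 1334960
  i=2: C(10,2)·!8 = 45·14833 = 667485
  i=3: C(10,3)·!7 = 120·1854 = 222480
  i=4: C(10,4)·!6 = 210·265 = 55650
  i=5: C(10,5)·!5 = 252·44 = 11088
  i=6: C(10,6)·!4 = 210·9 = 1890
  i=7: C(10,7)·!3 = 120·2 = 240
  i=8: C(10,8)·!2 = 45·1 = 45
Total = 3628799.

3628799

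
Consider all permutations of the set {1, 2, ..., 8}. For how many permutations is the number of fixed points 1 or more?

# with exactly i fixed is C(8,i)·!(8-i); sum over i=1..8:
  i=1: C(8,1)·!7 = 8·1854 = 14832
  i=2: C(8,2)·!6 = 28·265 = 7420
  i=3: C(8,3)·!5 = 56·44 = 2464
  i=4: C(8,4)·!4 = 70·9 = 630
  i=5: C(8,5)·!3 = 56·2 = 112
  i=6: C(8,6)·!2 = 28·1 = 28
  i=7: C(8,7)·!1 = 8·0 = 0
  i=8: C(8,8)·!0 = 1·1 = 1
Total = 25487.

25487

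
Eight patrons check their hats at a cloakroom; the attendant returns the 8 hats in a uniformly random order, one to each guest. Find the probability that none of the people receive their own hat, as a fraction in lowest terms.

Favorable outcomes: !8 = 14833.
Total outcomes: 8! = 40320.
Probability = 14833/40320 = 2119/5760.

2119/5760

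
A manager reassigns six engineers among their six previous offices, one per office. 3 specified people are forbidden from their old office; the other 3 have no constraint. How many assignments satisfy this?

426

Inclusion-exclusion on the 3 forbidden self-matches:
Σ_{j=0}^{3} (-1)^j C(3,j)(6-j)!
= C(3,0)·6! - C(3,1)·5! + C(3,2)·4! - C(3,3)·3!
= 720 - 360 + 72 - 6
= 426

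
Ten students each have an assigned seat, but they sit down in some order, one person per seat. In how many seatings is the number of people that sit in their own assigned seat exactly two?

Choose which 2 of the 10 are fixed: C(10,2) = 45.
The remaining 8 must be deranged: !8 = 14833.
Total: 45 × 14833 = 667485.

667485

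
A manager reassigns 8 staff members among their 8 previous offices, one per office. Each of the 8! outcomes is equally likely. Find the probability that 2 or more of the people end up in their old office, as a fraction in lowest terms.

Favorable outcomes: Σ_{i≥2} C(8,i)·!(8-i) = 28·265 + 56·44 + 70·9 + 56·2 + 28·1 + 8·0 + 1·1 = 10655.
Total outcomes: 8! = 40320.
Probability = 10655/40320 = 2131/8064.

2131/8064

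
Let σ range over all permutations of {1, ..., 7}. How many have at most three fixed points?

4948

# with exactly i fixed is C(7,i)·!(7-i); sum over i=0..3:
  i=0: C(7,0)·!7 = 1·1854 = 1854
  i=1: C(7,1)·!6 = 7·265 = 1855
  i=2: C(7,2)·!5 = 21·44 = 924
  i=3: C(7,3)·!4 = 35·9 = 315
Total = 4948.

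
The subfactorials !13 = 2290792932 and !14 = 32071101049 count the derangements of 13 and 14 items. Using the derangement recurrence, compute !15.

481066515734

!15 = (15-1)·(!14 + !13) = 14·(32071101049 + 2290792932) = 14·34361893981 = 481066515734.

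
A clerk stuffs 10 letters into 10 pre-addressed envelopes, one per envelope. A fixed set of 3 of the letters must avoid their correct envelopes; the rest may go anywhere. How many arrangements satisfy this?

2656080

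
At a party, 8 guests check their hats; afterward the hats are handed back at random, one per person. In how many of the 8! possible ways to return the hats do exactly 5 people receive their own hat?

112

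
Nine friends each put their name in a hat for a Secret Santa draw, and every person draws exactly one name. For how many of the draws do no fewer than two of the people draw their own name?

95887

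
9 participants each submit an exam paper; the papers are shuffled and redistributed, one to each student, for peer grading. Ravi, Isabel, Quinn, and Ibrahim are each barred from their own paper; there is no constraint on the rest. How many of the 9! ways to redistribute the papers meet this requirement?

Let A_j be the event that the j-th constrained one is fixed. By inclusion-exclusion over the 4 events:
Σ_{j=0}^{4} (-1)^j C(4,j)(9-j)!
= C(4,0)·9! - C(4,1)·8! + C(4,2)·7! - C(4,3)·6! + C(4,4)·5!
= 362880 - 161280 + 30240 - 2880 + 120
= 229080

229080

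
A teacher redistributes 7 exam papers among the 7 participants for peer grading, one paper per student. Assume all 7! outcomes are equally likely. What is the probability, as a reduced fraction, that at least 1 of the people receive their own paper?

177/280

Favorable outcomes: Σ_{i≥1} C(7,i)·!(7-i) = 7·265 + 21·44 + 35·9 + 35·2 + 21·1 + 7·0 + 1·1 = 3186.
Total outcomes: 7! = 5040.
Probability = 3186/5040 = 177/280.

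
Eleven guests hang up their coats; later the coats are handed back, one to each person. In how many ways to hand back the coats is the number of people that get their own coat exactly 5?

122430

Choose which 5 of the 11 are fixed: C(11,5) = 462.
The other 6 form a derangement: !6 = 265.
Total: 462 × 265 = 122430.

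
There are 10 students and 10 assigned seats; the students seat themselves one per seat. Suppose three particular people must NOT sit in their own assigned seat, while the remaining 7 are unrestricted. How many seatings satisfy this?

2656080

Inclusion-exclusion on the 3 forbidden self-matches:
Σ_{j=0}^{3} (-1)^j C(3,j)(10-j)!
= C(3,0)·10! - C(3,1)·9! + C(3,2)·8! - C(3,3)·7!
= 3628800 - 1088640 + 120960 - 5040
= 2656080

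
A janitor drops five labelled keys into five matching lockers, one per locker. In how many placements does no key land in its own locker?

!5 = 5! · Σ_{k=0}^{5} (-1)^k/k!
= 5! - 5!/1! + 5!/2! - 5!/3! + 5!/4! - 5!/5!
= 120 - 120 + 60 - 20 + 5 - 1
= 44

44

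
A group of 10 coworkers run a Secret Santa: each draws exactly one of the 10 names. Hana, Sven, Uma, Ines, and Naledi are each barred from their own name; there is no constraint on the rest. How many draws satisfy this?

2170680

Let A_j be the event that the j-th constrained one is fixed. By inclusion-exclusion over the 5 events:
Σ_{j=0}^{5} (-1)^j C(5,j)(10-j)!
= C(5,0)·10! - C(5,1)·9! + C(5,2)·8! - C(5,3)·7! + C(5,4)·6! - C(5,5)·5!
= 3628800 - 1814400 + 403200 - 50400 + 3600 - 120
= 2170680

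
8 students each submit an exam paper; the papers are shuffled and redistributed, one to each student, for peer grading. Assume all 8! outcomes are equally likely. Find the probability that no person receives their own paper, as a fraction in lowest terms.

Favorable outcomes: !8 = 14833.
Total outcomes: 8! = 40320.
Probability = 14833/40320 = 2119/5760.

2119/5760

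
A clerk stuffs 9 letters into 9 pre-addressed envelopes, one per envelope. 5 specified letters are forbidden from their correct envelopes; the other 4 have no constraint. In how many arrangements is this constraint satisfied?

205056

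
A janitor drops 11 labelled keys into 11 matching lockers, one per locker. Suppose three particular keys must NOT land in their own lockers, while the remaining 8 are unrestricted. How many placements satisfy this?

Let A_j be the event that the j-th constrained one is fixed. By inclusion-exclusion over the 3 events:
Σ_{j=0}^{3} (-1)^j C(3,j)(11-j)!
= C(3,0)·11! - C(3,1)·10! + C(3,2)·9! - C(3,3)·8!
= 39916800 - 10886400 + 1088640 - 40320
= 30078720

30078720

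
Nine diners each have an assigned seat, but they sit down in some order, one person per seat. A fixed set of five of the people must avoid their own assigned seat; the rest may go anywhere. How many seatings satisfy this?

Let A_j be the event that the j-th constrained one is fixed. By inclusion-exclusion over the 5 events:
Σ_{j=0}^{5} (-1)^j C(5,j)(9-j)!
= C(5,0)·9! - C(5,1)·8! + C(5,2)·7! - C(5,3)·6! + C(5,4)·5! - C(5,5)·4!
= 362880 - 201600 + 50400 - 7200 + 600 - 24
= 205056

205056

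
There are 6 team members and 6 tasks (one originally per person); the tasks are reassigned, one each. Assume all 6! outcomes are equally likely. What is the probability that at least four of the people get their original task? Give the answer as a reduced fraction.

1/45

Favorable outcomes: Σ_{i≥4} C(6,i)·!(6-i) = 15·1 + 6·0 + 1·1 = 16.
Total outcomes: 6! = 720.
Probability = 16/720 = 1/45.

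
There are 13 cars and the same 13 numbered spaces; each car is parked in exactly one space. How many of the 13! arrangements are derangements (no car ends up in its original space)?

Use !n = n·!(n-1) + (-1)^n.
!13 = 13·176214841 - 1 = 2290792932

2290792932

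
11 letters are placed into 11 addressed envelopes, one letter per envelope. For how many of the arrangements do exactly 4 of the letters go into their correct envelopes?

611820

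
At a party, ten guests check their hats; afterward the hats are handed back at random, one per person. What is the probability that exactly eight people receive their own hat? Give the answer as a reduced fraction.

Favorable outcomes: C(10,8)·!2 = 45·1 = 45.
Total outcomes: 10! = 3628800.
Probability = 45/3628800 = 1/80640.

1/80640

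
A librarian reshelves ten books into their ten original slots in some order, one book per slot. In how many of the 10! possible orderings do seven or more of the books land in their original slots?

286

# with exactly i fixed is C(10,i)·!(10-i); sum over i=7..10:
  i=7: C(10,7)·!3 = 120·2 = 240
  i=8: C(10,8)·!2 = 45·1 = 45
  i=9: C(10,9)·!1 = 10·0 = 0
  i=10: C(10,10)·!0 = 1·1 = 1
Total = 286.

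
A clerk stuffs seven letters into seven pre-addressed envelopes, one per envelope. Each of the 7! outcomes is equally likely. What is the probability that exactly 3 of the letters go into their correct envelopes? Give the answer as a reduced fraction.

Favorable outcomes: C(7,3)·!4 = 35·9 = 315.
Total outcomes: 7! = 5040.
Probability = 315/5040 = 1/16.

1/16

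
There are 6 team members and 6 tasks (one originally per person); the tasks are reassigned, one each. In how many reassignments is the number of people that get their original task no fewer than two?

191

Sum C(6,i)·!(6-i) for i = 2..6:
  i=2: C(6,2)·!4 = 15·9 = 135
  i=3: C(6,3)·!3 = 20·2 = 40
  i=4: C(6,4)·!2 = 15·1 = 15
  i=5: C(6,5)·!1 = 6·0 = 0
  i=6: C(6,6)·!0 = 1·1 = 1
Total = 191.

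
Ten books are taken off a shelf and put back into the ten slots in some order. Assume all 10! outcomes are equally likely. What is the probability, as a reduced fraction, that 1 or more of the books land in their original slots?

28319/44800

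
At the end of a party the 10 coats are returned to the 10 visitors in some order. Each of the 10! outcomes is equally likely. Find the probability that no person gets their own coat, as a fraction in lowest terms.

Favorable outcomes: !10 = 1334961.
Total outcomes: 10! = 3628800.
Probability = 1334961/3628800 = 16481/44800.

16481/44800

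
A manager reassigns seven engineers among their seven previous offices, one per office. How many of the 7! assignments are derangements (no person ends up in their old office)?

1854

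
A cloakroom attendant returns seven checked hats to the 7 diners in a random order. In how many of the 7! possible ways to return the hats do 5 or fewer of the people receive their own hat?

Sum C(7,i)·!(7-i) for i = 0..5:
  i=0: C(7,0)·!7 = 1·1854 = 1854
  i=1: C(7,1)·!6 = 7·265 = 1855
  i=2: C(7,2)·!5 = 21·44 = 924
  i=3: C(7,3)·!4 = 35·9 = 315
  i=4: C(7,4)·!3 = 35·2 = 70
  i=5: C(7,5)·!2 = 21·1 = 21
Total = 5039.

5039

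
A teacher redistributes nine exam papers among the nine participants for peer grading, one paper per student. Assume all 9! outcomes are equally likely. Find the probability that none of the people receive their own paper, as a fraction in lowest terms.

Favorable outcomes: !9 = 133496.
Total outcomes: 9! = 362880.
Probability = 133496/362880 = 16687/45360.

16687/45360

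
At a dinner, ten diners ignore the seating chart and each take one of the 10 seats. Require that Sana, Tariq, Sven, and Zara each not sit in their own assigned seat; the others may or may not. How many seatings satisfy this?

Inclusion-exclusion on the 4 forbidden self-matches:
Σ_{j=0}^{4} (-1)^j C(4,j)(10-j)!
= C(4,0)·10! - C(4,1)·9! + C(4,2)·8! - C(4,3)·7! + C(4,4)·6!
= 3628800 - 1451520 + 241920 - 20160 + 720
= 2399760

2399760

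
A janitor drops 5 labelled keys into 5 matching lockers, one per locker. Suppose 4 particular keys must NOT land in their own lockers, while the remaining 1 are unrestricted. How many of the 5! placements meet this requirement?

53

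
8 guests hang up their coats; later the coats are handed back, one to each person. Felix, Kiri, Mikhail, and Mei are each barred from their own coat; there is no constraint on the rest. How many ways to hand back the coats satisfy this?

24024

Inclusion-exclusion on the 4 forbidden self-matches:
Σ_{j=0}^{4} (-1)^j C(4,j)(8-j)!
= C(4,0)·8! - C(4,1)·7! + C(4,2)·6! - C(4,3)·5! + C(4,4)·4!
= 40320 - 20160 + 4320 - 480 + 24
= 24024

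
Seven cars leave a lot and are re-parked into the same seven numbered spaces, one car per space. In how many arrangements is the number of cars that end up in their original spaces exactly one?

1855

Choose which one of the 7 is fixed: C(7,1) = 7.
The remaining 6 must be deranged: !6 = 265.
Total: 7 × 265 = 1855.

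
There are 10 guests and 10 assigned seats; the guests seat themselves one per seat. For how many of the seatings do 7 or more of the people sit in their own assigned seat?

286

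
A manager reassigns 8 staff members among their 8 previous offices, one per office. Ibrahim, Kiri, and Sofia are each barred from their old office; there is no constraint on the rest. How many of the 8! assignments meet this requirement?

27240

Inclusion-exclusion on the 3 forbidden self-matches:
Σ_{j=0}^{3} (-1)^j C(3,j)(8-j)!
= C(3,0)·8! - C(3,1)·7! + C(3,2)·6! - C(3,3)·5!
= 40320 - 15120 + 2160 - 120
= 27240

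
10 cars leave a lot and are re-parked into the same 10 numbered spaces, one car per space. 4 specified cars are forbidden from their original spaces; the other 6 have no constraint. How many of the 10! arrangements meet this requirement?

Let A_j be the event that the j-th constrained one is fixed. By inclusion-exclusion over the 4 events:
Σ_{j=0}^{4} (-1)^j C(4,j)(10-j)!
= C(4,0)·10! - C(4,1)·9! + C(4,2)·8! - C(4,3)·7! + C(4,4)·6!
= 3628800 - 1451520 + 241920 - 20160 + 720
= 2399760

2399760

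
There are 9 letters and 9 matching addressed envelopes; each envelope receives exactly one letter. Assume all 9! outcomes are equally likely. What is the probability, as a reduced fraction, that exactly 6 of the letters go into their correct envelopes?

1/2160

Favorable outcomes: C(9,6)·!3 = 84·2 = 168.
Total outcomes: 9! = 362880.
Probability = 168/362880 = 1/2160.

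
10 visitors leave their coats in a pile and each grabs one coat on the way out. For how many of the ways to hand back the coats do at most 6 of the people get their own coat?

Sum C(10,i)·!(10-i) for i = 0..6:
  i=0: C(10,0)·!10 = 1·1334961 = 1334961
  i=1: C(10,1)·!9 = 10·133496 = 1334960
  i=2: C(10,2)·!8 = 45·14833 = 667485
  i=3: C(10,3)·!7 = 120·1854 = 222480
  i=4: C(10,4)·!6 = 210·265 = 55650
  i=5: C(10,5)·!5 = 252·44 = 11088
  i=6: C(10,6)·!4 = 210·9 = 1890
Total = 3628514.

3628514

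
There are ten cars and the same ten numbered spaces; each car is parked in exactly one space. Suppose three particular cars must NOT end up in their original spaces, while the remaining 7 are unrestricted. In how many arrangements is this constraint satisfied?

2656080

Let A_j be the event that the j-th constrained one is fixed. By inclusion-exclusion over the 3 events:
Σ_{j=0}^{3} (-1)^j C(3,j)(10-j)!
= C(3,0)·10! - C(3,1)·9! + C(3,2)·8! - C(3,3)·7!
= 3628800 - 1088640 + 120960 - 5040
= 2656080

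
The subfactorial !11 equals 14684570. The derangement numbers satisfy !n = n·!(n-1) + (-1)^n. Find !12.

!12 = 12·14684570 + 1 = 176214841.

176214841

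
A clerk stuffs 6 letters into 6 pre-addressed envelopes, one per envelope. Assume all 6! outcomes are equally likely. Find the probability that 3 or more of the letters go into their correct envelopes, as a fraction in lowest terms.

7/90

Favorable outcomes: Σ_{i≥3} C(6,i)·!(6-i) = 20·2 + 15·1 + 6·0 + 1·1 = 56.
Total outcomes: 6! = 720.
Probability = 56/720 = 7/90.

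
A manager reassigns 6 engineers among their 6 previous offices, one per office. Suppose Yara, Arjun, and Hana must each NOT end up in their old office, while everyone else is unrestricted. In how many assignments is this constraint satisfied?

426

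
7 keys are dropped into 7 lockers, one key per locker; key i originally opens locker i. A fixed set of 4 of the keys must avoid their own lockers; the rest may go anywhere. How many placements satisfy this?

2790

Inclusion-exclusion on the 4 forbidden self-matches:
Σ_{j=0}^{4} (-1)^j C(4,j)(7-j)!
= C(4,0)·7! - C(4,1)·6! + C(4,2)·5! - C(4,3)·4! + C(4,4)·3!
= 5040 - 2880 + 720 - 96 + 6
= 2790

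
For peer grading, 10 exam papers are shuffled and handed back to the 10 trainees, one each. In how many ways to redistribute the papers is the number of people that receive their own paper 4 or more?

68914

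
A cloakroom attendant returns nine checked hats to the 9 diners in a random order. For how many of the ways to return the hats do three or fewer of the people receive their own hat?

Sum C(9,i)·!(9-i) for i = 0..3:
  i=0: C(9,0)·!9 = 1·133496 = 133496
  i=1: C(9,1)·!8 = 9·14833 = 133497
  i=2: C(9,2)·!7 = 36·1854 = 66744
  i=3: C(9,3)·!6 = 84·265 = 22260
Total = 355997.

355997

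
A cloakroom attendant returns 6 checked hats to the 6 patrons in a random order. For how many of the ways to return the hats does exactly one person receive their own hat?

264

Pick the single fixed position: C(6,1) = 6 ways.
The other 5 form a derangement: !5 = 44.
Total: 6 × 44 = 264.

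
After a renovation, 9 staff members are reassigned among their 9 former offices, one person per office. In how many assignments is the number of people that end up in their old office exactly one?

133497

Choose which one of the 9 is fixed: C(9,1) = 9.
The remaining 8 must be deranged: !8 = 14833.
Total: 9 × 14833 = 133497.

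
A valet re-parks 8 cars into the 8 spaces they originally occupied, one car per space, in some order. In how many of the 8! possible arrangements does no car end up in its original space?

14833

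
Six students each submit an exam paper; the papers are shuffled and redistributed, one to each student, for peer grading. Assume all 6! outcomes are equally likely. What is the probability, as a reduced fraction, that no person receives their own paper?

53/144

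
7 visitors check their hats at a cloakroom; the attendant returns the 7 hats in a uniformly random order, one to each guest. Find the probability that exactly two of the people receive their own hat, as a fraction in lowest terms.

Favorable outcomes: C(7,2)·!5 = 21·44 = 924.
Total outcomes: 7! = 5040.
Probability = 924/5040 = 11/60.

11/60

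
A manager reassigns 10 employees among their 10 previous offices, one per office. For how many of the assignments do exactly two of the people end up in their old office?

Pick the 2 fixed positions: C(10,2) = 45 ways.
The remaining 8 must be deranged: !8 = 14833.
Total: 45 × 14833 = 667485.

667485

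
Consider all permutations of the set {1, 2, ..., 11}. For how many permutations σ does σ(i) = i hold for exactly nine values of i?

55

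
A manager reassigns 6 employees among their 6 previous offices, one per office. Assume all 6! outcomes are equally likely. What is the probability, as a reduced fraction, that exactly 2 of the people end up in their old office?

Favorable outcomes: C(6,2)·!4 = 15·9 = 135.
Total outcomes: 6! = 720.
Probability = 135/720 = 3/16.

3/16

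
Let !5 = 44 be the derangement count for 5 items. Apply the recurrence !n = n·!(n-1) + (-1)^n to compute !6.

265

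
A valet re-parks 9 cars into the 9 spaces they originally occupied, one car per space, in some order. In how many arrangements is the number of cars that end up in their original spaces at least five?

# with exactly i fixed is C(9,i)·!(9-i); sum over i=5..9:
  i=5: C(9,5)·!4 = 126·9 = 1134
  i=6: C(9,6)·!3 = 84·2 = 168
  i=7: C(9,7)·!2 = 36·1 = 36
  i=8: C(9,8)·!1 = 9·0 = 0
  i=9: C(9,9)·!0 = 1·1 = 1
Total = 1339.

1339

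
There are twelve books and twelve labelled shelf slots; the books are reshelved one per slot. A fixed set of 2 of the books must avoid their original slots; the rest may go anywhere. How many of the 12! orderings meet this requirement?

402796800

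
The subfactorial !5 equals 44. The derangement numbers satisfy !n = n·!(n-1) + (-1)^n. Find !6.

!6 = 6·44 + 1 = 265.

265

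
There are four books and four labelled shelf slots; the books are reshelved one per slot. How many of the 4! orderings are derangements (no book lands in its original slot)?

9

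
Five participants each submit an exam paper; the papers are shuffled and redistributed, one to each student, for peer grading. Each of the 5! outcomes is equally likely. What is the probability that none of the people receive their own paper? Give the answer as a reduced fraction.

11/30

Favorable outcomes: !5 = 44.
Total outcomes: 5! = 120.
Probability = 44/120 = 11/30.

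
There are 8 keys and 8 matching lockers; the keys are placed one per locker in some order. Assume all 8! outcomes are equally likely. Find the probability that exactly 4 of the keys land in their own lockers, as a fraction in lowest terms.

1/64

Favorable outcomes: C(8,4)·!4 = 70·9 = 630.
Total outcomes: 8! = 40320.
Probability = 630/40320 = 1/64.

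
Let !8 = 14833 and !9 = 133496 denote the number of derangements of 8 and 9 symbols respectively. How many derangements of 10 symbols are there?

!10 = (10-1)·(!9 + !8) = 9·(133496 + 14833) = 9·148329 = 1334961.

1334961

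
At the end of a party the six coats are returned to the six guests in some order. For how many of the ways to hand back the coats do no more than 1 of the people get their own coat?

529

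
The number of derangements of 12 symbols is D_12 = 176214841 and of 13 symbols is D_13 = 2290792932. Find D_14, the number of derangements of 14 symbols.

32071101049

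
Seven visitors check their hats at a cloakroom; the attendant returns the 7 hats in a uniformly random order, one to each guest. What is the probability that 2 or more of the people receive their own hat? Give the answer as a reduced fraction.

Favorable outcomes: Σ_{i≥2} C(7,i)·!(7-i) = 21·44 + 35·9 + 35·2 + 21·1 + 7·0 + 1·1 = 1331.
Total outcomes: 7! = 5040.
Probability = 1331/5040 = 1331/5040.

1331/5040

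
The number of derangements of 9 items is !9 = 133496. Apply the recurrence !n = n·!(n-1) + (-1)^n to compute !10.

!10 = 10·133496 + 1 = 1334961.

1334961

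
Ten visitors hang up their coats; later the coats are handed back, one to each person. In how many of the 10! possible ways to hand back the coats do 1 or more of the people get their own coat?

2293839

Sum C(10,i)·!(10-i) for i = 1..10:
  i=1: C(10,1)·!9 = 10·133496 = 1334960
  i=2: C(10,2)·!8 = 45·14833 = 667485
  i=3: C(10,3)·!7 = 120·1854 = 222480
  i=4: C(10,4)·!6 = 210·265 = 55650
  i=5: C(10,5)·!5 = 252·44 = 11088
  i=6: C(10,6)·!4 = 210·9 = 1890
  i=7: C(10,7)·!3 = 120·2 = 240
  i=8: C(10,8)·!2 = 45·1 = 45
  i=9: C(10,9)·!1 = 10·0 = 0
  i=10: C(10,10)·!0 = 1·1 = 1
Total = 2293839.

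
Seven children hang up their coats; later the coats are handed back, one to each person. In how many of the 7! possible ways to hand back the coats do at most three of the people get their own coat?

4948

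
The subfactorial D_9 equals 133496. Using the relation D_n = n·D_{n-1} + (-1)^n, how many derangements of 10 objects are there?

D_10 = 10·133496 + 1 = 1334961.

1334961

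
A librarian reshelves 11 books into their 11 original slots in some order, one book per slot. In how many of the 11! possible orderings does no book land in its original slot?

14684570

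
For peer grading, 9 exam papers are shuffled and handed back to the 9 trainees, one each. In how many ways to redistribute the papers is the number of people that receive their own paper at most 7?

362879

# with exactly i fixed is C(9,i)·!(9-i); sum over i=0..7:
  i=0: C(9,0)·!9 = 1·133496 = 133496
  i=1: C(9,1)·!8 = 9·14833 = 133497
  i=2: C(9,2)·!7 = 36·1854 = 66744
  i=3: C(9,3)·!6 = 84·265 = 22260
  i=4: C(9,4)·!5 = 126·44 = 5544
  i=5: C(9,5)·!4 = 126·9 = 1134
  i=6: C(9,6)·!3 = 84·2 = 168
  i=7: C(9,7)·!2 = 36·1 = 36
Total = 362879.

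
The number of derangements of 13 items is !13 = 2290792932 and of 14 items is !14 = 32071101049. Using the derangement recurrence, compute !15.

481066515734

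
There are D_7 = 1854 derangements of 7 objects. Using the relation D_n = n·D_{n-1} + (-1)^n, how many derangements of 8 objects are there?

D_8 = 8·1854 + 1 = 14833.

14833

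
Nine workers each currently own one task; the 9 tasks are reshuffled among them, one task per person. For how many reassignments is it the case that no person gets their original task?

133496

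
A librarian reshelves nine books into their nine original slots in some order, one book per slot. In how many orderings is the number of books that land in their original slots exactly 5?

1134

Choose which 5 of the 9 are fixed: C(9,5) = 126.
The remaining 4 must be deranged: !4 = 9.
Total: 126 × 9 = 1134.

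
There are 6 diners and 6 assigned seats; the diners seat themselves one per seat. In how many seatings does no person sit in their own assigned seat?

265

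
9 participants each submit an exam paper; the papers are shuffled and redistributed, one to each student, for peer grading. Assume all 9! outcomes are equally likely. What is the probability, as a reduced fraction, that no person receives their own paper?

Favorable outcomes: !9 = 133496.
Total outcomes: 9! = 362880.
Probability = 133496/362880 = 16687/45360.

16687/45360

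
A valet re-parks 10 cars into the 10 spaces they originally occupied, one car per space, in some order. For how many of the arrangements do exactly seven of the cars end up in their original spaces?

240

Choose which 7 of the 10 are fixed: C(10,7) = 120.
The remaining 3 must be deranged: !3 = 2.
Total: 120 × 2 = 240.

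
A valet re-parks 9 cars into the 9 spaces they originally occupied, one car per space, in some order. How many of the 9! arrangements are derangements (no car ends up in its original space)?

133496

By inclusion-exclusion, !9 = Σ (-1)^k · 9!/k! for k=0..9
= 9! - 9!/1! + 9!/2! - 9!/3! + 9!/4! - 9!/5! + 9!/6! - 9!/7! + 9!/8! - 9!/9!
= 362880 - 362880 + 181440 - 60480 + 15120 - 3024 + 504 - 72 + 9 - 1
= 133496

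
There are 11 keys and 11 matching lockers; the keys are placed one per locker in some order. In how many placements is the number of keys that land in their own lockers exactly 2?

7342280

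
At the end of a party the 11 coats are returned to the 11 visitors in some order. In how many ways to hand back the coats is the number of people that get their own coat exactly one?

14684571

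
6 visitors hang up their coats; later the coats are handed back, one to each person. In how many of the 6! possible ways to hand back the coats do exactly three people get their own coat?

40

Pick the 3 fixed positions: C(6,3) = 20 ways.
The other 3 form a derangement: !3 = 2.
Total: 20 × 2 = 40.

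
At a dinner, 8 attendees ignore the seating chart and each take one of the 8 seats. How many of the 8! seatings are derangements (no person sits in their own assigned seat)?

!8 is the nearest integer to 8!/e.
8! = 40320, and 40320/e ≈ 14832.90, so !8 = 14833.

14833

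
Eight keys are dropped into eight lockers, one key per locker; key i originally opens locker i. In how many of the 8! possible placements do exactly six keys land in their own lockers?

28

Pick the 6 fixed positions: C(8,6) = 28 ways.
The other 2 form a derangement: !2 = 1.
Total: 28 × 1 = 28.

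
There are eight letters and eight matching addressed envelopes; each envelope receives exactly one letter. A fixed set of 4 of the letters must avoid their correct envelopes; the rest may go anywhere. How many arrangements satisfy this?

24024

Let A_j be the event that the j-th constrained one is fixed. By inclusion-exclusion over the 4 events:
Σ_{j=0}^{4} (-1)^j C(4,j)(8-j)!
= C(4,0)·8! - C(4,1)·7! + C(4,2)·6! - C(4,3)·5! + C(4,4)·4!
= 40320 - 20160 + 4320 - 480 + 24
= 24024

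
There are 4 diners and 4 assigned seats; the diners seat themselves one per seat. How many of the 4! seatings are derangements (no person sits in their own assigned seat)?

The subfactorial !4 = [4!/e] (nearest integer).
4! = 24, and 24/e ≈ 8.83, so !4 = 9.

9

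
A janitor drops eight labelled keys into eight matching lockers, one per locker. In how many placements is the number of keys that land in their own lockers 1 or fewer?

Sum C(8,i)·!(8-i) for i = 0..1:
  i=0: C(8,0)·!8 = 1·14833 = 14833
  i=1: C(8,1)·!7 = 8·1854 = 14832
Total = 29665.

29665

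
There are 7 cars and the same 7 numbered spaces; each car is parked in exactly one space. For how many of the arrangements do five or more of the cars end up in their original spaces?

22

Sum C(7,i)·!(7-i) for i = 5..7:
  i=5: C(7,5)·!2 = 21·1 = 21
  i=6: C(7,6)·!1 = 7·0 = 0
  i=7: C(7,7)·!0 = 1·1 = 1
Total = 22.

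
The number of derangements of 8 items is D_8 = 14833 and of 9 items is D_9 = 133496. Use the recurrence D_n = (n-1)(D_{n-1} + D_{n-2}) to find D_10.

1334961

D_10 = (10-1)·(D_9 + D_8) = 9·(133496 + 14833) = 9·148329 = 1334961.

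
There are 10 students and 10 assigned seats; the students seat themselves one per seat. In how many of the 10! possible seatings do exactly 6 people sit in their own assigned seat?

Choose which 6 of the 10 are fixed: C(10,6) = 210.
The remaining 4 must be deranged: !4 = 9.
Total: 210 × 9 = 1890.

1890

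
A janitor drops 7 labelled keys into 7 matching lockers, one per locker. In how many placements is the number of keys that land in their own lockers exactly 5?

Choose which 5 of the 7 are fixed: C(7,5) = 21.
The remaining 2 must be deranged: !2 = 1.
Total: 21 × 1 = 21.

21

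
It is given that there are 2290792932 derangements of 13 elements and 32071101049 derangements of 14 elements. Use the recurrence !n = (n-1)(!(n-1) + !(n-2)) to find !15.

481066515734

!15 = (15-1)·(!14 + !13) = 14·(32071101049 + 2290792932) = 14·34361893981 = 481066515734.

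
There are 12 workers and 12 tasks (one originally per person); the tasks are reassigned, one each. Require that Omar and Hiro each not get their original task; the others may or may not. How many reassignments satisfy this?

Inclusion-exclusion on the 2 forbidden self-matches:
Σ_{j=0}^{2} (-1)^j C(2,j)(12-j)!
= C(2,0)·12! - C(2,1)·11! + C(2,2)·10!
= 479001600 - 79833600 + 3628800
= 402796800

402796800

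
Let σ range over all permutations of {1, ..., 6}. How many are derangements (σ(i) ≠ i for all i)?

265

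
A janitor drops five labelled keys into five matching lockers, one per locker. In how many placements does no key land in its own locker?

44

!5 is the nearest integer to 5!/e.
5! = 120, and 120/e ≈ 44.15, so !5 = 44.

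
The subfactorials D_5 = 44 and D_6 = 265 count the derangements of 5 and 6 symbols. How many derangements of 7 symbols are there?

D_7 = (7-1)·(D_6 + D_5) = 6·(265 + 44) = 6·309 = 1854.

1854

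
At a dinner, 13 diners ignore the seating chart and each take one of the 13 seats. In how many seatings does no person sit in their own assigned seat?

The number of derangements of 13 is !13 = Σ_{k=0}^{13} (-1)^k·13!/k!
= 13! - 13!/1! + 13!/2! - 13!/3! + 13!/4! - 13!/5! + 13!/6! - 13!/7! + 13!/8! - 13!/9! + 13!/10! - 13!/11! + 13!/12! - 13!/13!
= 6227020800 - 6227020800 + 3113510400 - 1037836800 + 259459200 - 51891840 + 8648640 - 1235520 + 154440 - 17160 + 1716 - 156 + 13 - 1
= 2290792932

2290792932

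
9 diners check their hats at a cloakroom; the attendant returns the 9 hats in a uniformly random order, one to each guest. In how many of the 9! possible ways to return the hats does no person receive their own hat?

The number of derangements of 9 is !9 = Σ_{k=0}^{9} (-1)^k·9!/k!
= 9! - 9!/1! + 9!/2! - 9!/3! + 9!/4! - 9!/5! + 9!/6! - 9!/7! + 9!/8! - 9!/9!
= 362880 - 362880 + 181440 - 60480 + 15120 - 3024 + 504 - 72 + 9 - 1
= 133496

133496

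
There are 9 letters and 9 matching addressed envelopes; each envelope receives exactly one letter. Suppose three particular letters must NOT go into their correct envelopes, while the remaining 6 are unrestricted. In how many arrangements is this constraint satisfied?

Let A_j be the event that the j-th constrained one is fixed. By inclusion-exclusion over the 3 events:
Σ_{j=0}^{3} (-1)^j C(3,j)(9-j)!
= C(3,0)·9! - C(3,1)·8! + C(3,2)·7! - C(3,3)·6!
= 362880 - 120960 + 15120 - 720
= 256320

256320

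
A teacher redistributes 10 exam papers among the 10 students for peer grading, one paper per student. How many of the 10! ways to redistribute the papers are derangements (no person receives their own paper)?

Use !n = n·!(n-1) + (-1)^n.
!10 = 10·133496 + 1 = 1334961

1334961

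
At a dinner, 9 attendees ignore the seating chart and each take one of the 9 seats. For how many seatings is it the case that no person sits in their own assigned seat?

133496

By inclusion-exclusion, !9 = Σ (-1)^k · 9!/k! for k=0..9
= 9! - 9!/1! + 9!/2! - 9!/3! + 9!/4! - 9!/5! + 9!/6! - 9!/7! + 9!/8! - 9!/9!
= 362880 - 362880 + 181440 - 60480 + 15120 - 3024 + 504 - 72 + 9 - 1
= 133496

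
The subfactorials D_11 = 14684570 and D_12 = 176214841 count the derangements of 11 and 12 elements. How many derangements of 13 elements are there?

2290792932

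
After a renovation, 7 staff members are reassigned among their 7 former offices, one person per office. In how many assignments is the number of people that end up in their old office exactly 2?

924

Pick the 2 fixed positions: C(7,2) = 21 ways.
The remaining 5 must be deranged: !5 = 44.
Total: 21 × 44 = 924.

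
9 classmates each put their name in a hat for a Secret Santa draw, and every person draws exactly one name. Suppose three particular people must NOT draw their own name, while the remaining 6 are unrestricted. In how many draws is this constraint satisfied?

Inclusion-exclusion on the 3 forbidden self-matches:
Σ_{j=0}^{3} (-1)^j C(3,j)(9-j)!
= C(3,0)·9! - C(3,1)·8! + C(3,2)·7! - C(3,3)·6!
= 362880 - 120960 + 15120 - 720
= 256320

256320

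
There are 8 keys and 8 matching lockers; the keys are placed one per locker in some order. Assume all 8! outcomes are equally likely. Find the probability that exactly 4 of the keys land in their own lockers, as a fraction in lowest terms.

1/64

Favorable outcomes: C(8,4)·!4 = 70·9 = 630.
Total outcomes: 8! = 40320.
Probability = 630/40320 = 1/64.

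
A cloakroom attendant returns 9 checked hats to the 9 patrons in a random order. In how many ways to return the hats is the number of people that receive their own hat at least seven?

37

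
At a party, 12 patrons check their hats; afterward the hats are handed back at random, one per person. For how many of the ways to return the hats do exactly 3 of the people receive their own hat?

29369120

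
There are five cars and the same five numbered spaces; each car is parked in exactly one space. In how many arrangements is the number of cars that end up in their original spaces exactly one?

45

Choose which one of the 5 is fixed: C(5,1) = 5.
The remaining 4 must be deranged: !4 = 9.
Total: 5 × 9 = 45.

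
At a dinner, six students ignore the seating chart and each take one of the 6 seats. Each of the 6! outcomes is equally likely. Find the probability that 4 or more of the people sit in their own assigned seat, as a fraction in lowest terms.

Favorable outcomes: Σ_{i≥4} C(6,i)·!(6-i) = 15·1 + 6·0 + 1·1 = 16.
Total outcomes: 6! = 720.
Probability = 16/720 = 1/45.

1/45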